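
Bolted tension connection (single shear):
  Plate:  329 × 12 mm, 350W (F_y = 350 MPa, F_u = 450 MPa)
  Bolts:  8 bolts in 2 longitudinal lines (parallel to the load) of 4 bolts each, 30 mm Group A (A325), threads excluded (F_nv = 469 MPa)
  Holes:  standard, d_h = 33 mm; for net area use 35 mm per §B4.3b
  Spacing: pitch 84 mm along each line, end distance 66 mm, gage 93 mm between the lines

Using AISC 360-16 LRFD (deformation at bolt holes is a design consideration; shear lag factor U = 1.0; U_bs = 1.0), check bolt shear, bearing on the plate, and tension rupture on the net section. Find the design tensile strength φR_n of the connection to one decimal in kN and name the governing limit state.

Bolt shear: A_b = π(30)²/4 = 706.86 mm². φR_n = 0.75 × 469 × 706.86 × 8 × 1 = 1989.1 kN.
Bearing (12 mm plate, F_u = 450 MPa): end bolts L_c = 66 − 33/2 = 49.5, R_n = min(1.2×49.5×12×450, 2.4×30×12×450) = 320.76 kN/bolt; interior L_c = 84 − 33 = 51, R_n = 330.48 kN/bolt. φR_n = 0.75 × (2×320.76 + 6×330.48) = 1968.3 kN.
Tension rupture (net): A_n = (329 − 2×35)×12 = 3108 mm² (U = 1.0, A_e = A_n). φR_n = 0.75 × 450 × 3108 = 1049.0 kN.
Governing: min(1989.1, 1968.3, 1049.0) = 1049.0 kN → net-section rupture.

1049.0 kN (net-section rupture governs)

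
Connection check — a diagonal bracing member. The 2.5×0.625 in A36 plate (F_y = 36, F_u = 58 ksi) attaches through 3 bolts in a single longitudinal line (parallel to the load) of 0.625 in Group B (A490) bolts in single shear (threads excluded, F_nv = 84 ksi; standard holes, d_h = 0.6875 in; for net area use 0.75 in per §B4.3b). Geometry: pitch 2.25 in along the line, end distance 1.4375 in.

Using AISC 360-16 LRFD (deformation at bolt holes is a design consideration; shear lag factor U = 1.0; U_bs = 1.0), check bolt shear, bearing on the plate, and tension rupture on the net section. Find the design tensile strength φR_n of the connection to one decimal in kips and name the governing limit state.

Bolt shear: A_b = π(0.625)²/4 = 0.3068 in². φR_n = 0.75 × 84 × 0.3068 × 3 × 1 = 58.0 kips.
Bearing (0.625 in plate, F_u = 58 ksi): end bolts L_c = 1.4375 − 0.6875/2 = 1.09375, R_n = min(1.2×1.09375×0.625×58, 2.4×0.625×0.625×58) = 47.578 kips/bolt; interior L_c = 2.25 − 0.6875 = 1.5625, R_n = 54.375 kips/bolt. φR_n = 0.75 × (1×47.578 + 2×54.375) = 117.2 kips.
Tension rupture (net): A_n = (2.5 − 1×0.75)×0.625 = 1.0938 in² (U = 1.0, A_e = A_n). φR_n = 0.75 × 58 × 1.0938 = 47.6 kips.
Governing: min(58.0, 117.2, 47.6) = 47.6 kips → net-section rupture.

47.6 kips (net-section rupture governs)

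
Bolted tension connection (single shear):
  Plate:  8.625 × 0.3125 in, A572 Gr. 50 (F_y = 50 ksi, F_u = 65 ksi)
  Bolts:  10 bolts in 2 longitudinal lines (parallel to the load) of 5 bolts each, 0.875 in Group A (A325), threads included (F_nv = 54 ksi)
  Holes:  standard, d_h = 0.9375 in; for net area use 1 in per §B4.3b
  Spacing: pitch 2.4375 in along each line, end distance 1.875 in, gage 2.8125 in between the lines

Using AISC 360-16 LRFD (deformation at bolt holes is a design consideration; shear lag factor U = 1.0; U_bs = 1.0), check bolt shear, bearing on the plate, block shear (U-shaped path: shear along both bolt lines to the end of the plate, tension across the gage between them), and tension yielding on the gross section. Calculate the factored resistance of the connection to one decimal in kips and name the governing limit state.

Bolt shear: A_b = π(0.875)²/4 = 0.60132 in². φR_n = 0.75 × 54 × 0.60132 × 10 × 1 = 243.5 kips.
Bearing (0.3125 in plate, F_u = 65 ksi): end bolts L_c = 1.875 − 0.9375/2 = 1.40625, R_n = min(1.2×1.40625×0.3125×65, 2.4×0.875×0.3125×65) = 34.277 kips/bolt; interior L_c = 2.4375 − 0.9375 = 1.5, R_n = 36.563 kips/bolt. φR_n = 0.75 × (2×34.277 + 8×36.563) = 270.8 kips.
Block shear: shear path 2×[1.875+4×2.4375] = 2×11.625 in, A_gv = 7.2656, A_nv = 2×(11.625 − 4.5×1)×0.3125 = 4.4531 in²; tension across gage: (2.8125 − 1×1)×0.3125 = 0.56641 in². R_n = min(0.6×65×4.4531, 0.6×50×7.2656) + 1.0×65×0.56641 = min(173.67, 217.97) + 36.817 = 210.49 kips. φR_n = 0.75 × 210.49 = 157.9 kips.
Tension yield (gross): A_g = 8.625×0.3125 = 2.6953 in². φR_n = 0.90 × 50 × 2.6953 = 121.3 kips.
Governing: min(243.5, 270.8, 157.9, 121.3) = 121.3 kips → gross-section yield.

121.3 kips (gross-section yield governs)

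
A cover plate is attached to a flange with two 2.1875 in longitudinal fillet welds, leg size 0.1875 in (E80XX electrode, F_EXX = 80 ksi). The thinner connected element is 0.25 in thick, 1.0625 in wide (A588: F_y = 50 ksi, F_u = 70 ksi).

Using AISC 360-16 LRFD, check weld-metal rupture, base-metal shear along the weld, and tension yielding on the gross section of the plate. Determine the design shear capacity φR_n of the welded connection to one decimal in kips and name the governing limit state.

12.0 kips (gross-section yield governs)

Weld metal: throat = 0.707×0.1875 = 0.13256 in, L = 2×2.1875 = 4.375 in. φR_n = 0.75 × 0.6 × 80 × 0.13256 × 4.375 = 20.9 kips.
Base metal shear (0.25 in plate): yield φR_n = 1.0×0.6×50×0.25×4.375 = 32.8 kips; rupture φR_n = 0.75×0.6×70×0.25×4.375 = 34.5 kips; take 32.8 kips (yield).
Tension yield (gross): A_g = 1.0625×0.25 = 0.26563 in². φR_n = 0.90 × 50 × 0.26563 = 12.0 kips.
Governing: min(20.9, 32.8, 12.0) = 12.0 kips → gross-section yield.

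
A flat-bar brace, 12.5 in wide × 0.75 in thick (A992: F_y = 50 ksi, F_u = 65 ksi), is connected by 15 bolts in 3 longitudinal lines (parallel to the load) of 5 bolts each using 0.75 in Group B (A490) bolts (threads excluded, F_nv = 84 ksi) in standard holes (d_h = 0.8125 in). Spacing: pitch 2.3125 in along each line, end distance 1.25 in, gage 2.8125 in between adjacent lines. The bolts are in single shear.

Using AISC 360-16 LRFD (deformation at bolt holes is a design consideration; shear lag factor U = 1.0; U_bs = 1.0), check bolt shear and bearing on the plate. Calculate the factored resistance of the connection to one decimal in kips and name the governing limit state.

417.5 kips (bolt shear governs)

Bolt shear: A_b = π(0.75)²/4 = 0.44179 in². φR_n = 0.75 × 84 × 0.44179 × 15 × 1 = 417.5 kips.
Bearing (0.75 in plate, F_u = 65 ksi): end bolts L_c = 1.25 − 0.8125/2 = 0.84375, R_n = min(1.2×0.84375×0.75×65, 2.4×0.75×0.75×65) = 49.359 kips/bolt; interior L_c = 2.3125 − 0.8125 = 1.5, R_n = 87.75 kips/bolt. φR_n = 0.75 × (3×49.359 + 12×87.75) = 900.8 kips.
Governing: min(417.5, 900.8) = 417.5 kips → bolt shear.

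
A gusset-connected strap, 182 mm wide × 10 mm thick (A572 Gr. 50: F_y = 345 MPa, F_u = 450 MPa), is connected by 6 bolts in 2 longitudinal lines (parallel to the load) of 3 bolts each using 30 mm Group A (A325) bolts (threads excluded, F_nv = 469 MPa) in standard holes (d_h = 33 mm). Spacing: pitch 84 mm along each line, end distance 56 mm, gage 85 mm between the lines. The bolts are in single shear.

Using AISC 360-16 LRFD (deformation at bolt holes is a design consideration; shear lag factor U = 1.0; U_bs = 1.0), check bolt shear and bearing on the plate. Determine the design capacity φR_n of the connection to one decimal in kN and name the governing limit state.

1146.2 kN (bearing governs)

Bolt shear: A_b = π(30)²/4 = 706.86 mm². φR_n = 0.75 × 469 × 706.86 × 6 × 1 = 1491.8 kN.
Bearing (10 mm plate, F_u = 450 MPa): end bolts L_c = 56 − 33/2 = 39.5, R_n = min(1.2×39.5×10×450, 2.4×30×10×450) = 213.3 kN/bolt; interior L_c = 84 − 33 = 51, R_n = 275.4 kN/bolt. φR_n = 0.75 × (2×213.3 + 4×275.4) = 1146.2 kN.
Governing: min(1491.8, 1146.2) = 1146.2 kN → bearing.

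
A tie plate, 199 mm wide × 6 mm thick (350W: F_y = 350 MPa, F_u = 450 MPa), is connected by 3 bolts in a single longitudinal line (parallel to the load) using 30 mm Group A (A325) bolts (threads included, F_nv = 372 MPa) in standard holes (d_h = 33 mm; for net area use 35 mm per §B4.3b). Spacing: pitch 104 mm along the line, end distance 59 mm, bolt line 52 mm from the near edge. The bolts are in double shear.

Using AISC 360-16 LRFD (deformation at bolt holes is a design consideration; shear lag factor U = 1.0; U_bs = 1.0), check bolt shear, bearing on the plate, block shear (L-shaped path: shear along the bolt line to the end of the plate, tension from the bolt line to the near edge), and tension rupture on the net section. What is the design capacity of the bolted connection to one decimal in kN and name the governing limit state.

288.0 kN (block shear governs)

Bolt shear: A_b = π(30)²/4 = 706.86 mm². φR_n = 0.75 × 372 × 706.86 × 3 × 2 = 1183.3 kN.
Bearing (6 mm plate, F_u = 450 MPa): end bolts L_c = 59 − 33/2 = 42.5, R_n = min(1.2×42.5×6×450, 2.4×30×6×450) = 137.7 kN/bolt; interior L_c = 104 − 33 = 71, R_n = 194.4 kN/bolt. φR_n = 0.75 × (1×137.7 + 2×194.4) = 394.9 kN.
Block shear: shear path 1×[59+2×104] = 1×267 mm, A_gv = 1602, A_nv = 1×(267 − 2.5×35)×6 = 1077 mm²; tension to near edge: (52 − 0.5×35)×6 = 207 mm². R_n = min(0.6×450×1077, 0.6×350×1602) + 1.0×450×207 = min(290.79, 336.42) + 93.15 = 383.94 kN. φR_n = 0.75 × 383.94 = 288.0 kN.
Tension rupture (net): A_n = (199 − 1×35)×6 = 984 mm² (U = 1.0, A_e = A_n). φR_n = 0.75 × 450 × 984 = 332.1 kN.
Governing: min(1183.3, 394.9, 288.0, 332.1) = 288.0 kN → block shear.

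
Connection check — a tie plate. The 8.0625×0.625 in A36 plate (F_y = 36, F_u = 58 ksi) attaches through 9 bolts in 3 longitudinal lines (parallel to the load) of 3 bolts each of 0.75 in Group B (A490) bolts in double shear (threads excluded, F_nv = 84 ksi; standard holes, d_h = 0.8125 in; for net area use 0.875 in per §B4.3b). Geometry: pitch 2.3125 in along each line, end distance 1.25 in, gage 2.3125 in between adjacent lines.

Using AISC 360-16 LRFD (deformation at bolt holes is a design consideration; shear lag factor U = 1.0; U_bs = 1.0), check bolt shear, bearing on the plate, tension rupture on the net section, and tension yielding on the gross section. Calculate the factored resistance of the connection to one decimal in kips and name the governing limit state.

Bolt shear: A_b = π(0.75)²/4 = 0.44179 in². φR_n = 0.75 × 84 × 0.44179 × 9 × 2 = 501.0 kips.
Bearing (0.625 in plate, F_u = 58 ksi): end bolts L_c = 1.25 − 0.8125/2 = 0.84375, R_n = min(1.2×0.84375×0.625×58, 2.4×0.75×0.625×58) = 36.703 kips/bolt; interior L_c = 2.3125 − 0.8125 = 1.5, R_n = 65.25 kips/bolt. φR_n = 0.75 × (3×36.703 + 6×65.25) = 376.2 kips.
Tension rupture (net): A_n = (8.0625 − 3×0.875)×0.625 = 3.3984 in² (U = 1.0, A_e = A_n). φR_n = 0.75 × 58 × 3.3984 = 147.8 kips.
Tension yield (gross): A_g = 8.0625×0.625 = 5.0391 in². φR_n = 0.90 × 36 × 5.0391 = 163.3 kips.
Governing: min(501.0, 376.2, 147.8, 163.3) = 147.8 kips → net-section rupture.

147.8 kips (net-section rupture governs)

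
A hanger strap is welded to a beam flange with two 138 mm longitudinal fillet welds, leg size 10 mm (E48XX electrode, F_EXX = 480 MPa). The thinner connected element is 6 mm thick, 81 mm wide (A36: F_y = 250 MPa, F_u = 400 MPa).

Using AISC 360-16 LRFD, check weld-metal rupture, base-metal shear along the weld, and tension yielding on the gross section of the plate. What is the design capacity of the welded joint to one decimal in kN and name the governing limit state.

Weld metal: throat = 0.707×10 = 7.07 mm, L = 2×138 = 276 mm. φR_n = 0.75 × 0.6 × 480 × 7.07 × 276 = 421.5 kN.
Base metal shear (6 mm plate): yield φR_n = 1.0×0.6×250×6×276 = 248.4 kN; rupture φR_n = 0.75×0.6×400×6×276 = 298.1 kN; take 248.4 kN (yield).
Tension yield (gross): A_g = 81×6 = 486 mm². φR_n = 0.90 × 250 × 486 = 109.4 kN.
Governing: min(421.5, 248.4, 109.4) = 109.4 kN → gross-section yield.

109.4 kN (gross-section yield governs)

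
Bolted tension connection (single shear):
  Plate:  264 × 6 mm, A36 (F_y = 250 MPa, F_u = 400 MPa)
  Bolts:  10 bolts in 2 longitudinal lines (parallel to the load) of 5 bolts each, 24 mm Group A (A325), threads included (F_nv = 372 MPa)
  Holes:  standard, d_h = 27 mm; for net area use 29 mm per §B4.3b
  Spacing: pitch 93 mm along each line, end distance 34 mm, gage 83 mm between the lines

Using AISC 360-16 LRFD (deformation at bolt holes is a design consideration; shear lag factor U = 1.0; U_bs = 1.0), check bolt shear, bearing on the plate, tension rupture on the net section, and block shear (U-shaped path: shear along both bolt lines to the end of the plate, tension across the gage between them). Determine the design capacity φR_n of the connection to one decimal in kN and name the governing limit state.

370.8 kN (net-section rupture governs)

Bolt shear: A_b = π(24)²/4 = 452.39 mm². φR_n = 0.75 × 372 × 452.39 × 10 × 1 = 1262.2 kN.
Bearing (6 mm plate, F_u = 400 MPa): end bolts L_c = 34 − 27/2 = 20.5, R_n = min(1.2×20.5×6×400, 2.4×24×6×400) = 59.04 kN/bolt; interior L_c = 93 − 27 = 66, R_n = 138.24 kN/bolt. φR_n = 0.75 × (2×59.04 + 8×138.24) = 918.0 kN.
Tension rupture (net): A_n = (264 − 2×29)×6 = 1236 mm² (U = 1.0, A_e = A_n). φR_n = 0.75 × 400 × 1236 = 370.8 kN.
Block shear: shear path 2×[34+4×93] = 2×406 mm, A_gv = 4872, A_nv = 2×(406 − 4.5×29)×6 = 3306 mm²; tension across gage: (83 − 1×29)×6 = 324 mm². R_n = min(0.6×400×3306, 0.6×250×4872) + 1.0×400×324 = min(793.44, 730.8) + 129.6 = 860.4 kN. φR_n = 0.75 × 860.4 = 645.3 kN.
Governing: min(1262.2, 918.0, 370.8, 645.3) = 370.8 kN → net-section rupture.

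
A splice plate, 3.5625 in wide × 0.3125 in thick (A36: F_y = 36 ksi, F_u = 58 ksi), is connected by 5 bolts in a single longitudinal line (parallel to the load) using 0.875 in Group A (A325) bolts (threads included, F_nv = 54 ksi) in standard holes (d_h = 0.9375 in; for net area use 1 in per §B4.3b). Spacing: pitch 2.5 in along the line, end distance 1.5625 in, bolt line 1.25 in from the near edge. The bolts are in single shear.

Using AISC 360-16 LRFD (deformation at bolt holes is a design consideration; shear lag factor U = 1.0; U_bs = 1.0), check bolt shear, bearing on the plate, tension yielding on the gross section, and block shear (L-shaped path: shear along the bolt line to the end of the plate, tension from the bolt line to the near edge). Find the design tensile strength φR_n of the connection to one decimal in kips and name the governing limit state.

Bolt shear: A_b = π(0.875)²/4 = 0.60132 in². φR_n = 0.75 × 54 × 0.60132 × 5 × 1 = 121.8 kips.
Bearing (0.3125 in plate, F_u = 58 ksi): end bolts L_c = 1.5625 − 0.9375/2 = 1.09375, R_n = min(1.2×1.09375×0.3125×58, 2.4×0.875×0.3125×58) = 23.789 kips/bolt; interior L_c = 2.5 − 0.9375 = 1.5625, R_n = 33.984 kips/bolt. φR_n = 0.75 × (1×23.789 + 4×33.984) = 119.8 kips.
Tension yield (gross): A_g = 3.5625×0.3125 = 1.1133 in². φR_n = 0.90 × 36 × 1.1133 = 36.1 kips.
Block shear: shear path 1×[1.5625+4×2.5] = 1×11.5625 in, A_gv = 3.6133, A_nv = 1×(11.5625 − 4.5×1)×0.3125 = 2.207 in²; tension to near edge: (1.25 − 0.5×1)×0.3125 = 0.23438 in². R_n = min(0.6×58×2.207, 0.6×36×3.6133) + 1.0×58×0.23438 = min(76.804, 78.047) + 13.594 = 90.398 kips. φR_n = 0.75 × 90.398 = 67.8 kips.
Governing: min(121.8, 119.8, 36.1, 67.8) = 36.1 kips → gross-section yield.

36.1 kips (gross-section yield governs)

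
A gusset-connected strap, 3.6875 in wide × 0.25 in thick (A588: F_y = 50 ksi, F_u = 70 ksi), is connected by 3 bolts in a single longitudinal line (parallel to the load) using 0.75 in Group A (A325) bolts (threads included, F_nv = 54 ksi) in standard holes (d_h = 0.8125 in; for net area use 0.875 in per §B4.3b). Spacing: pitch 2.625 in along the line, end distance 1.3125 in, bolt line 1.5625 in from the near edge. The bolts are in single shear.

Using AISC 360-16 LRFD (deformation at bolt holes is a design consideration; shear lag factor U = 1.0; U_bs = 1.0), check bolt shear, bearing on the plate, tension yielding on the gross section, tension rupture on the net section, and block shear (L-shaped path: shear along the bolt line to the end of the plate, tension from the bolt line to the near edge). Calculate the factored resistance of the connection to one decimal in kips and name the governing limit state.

Bolt shear: A_b = π(0.75)²/4 = 0.44179 in². φR_n = 0.75 × 54 × 0.44179 × 3 × 1 = 53.7 kips.
Bearing (0.25 in plate, F_u = 70 ksi): end bolts L_c = 1.3125 − 0.8125/2 = 0.90625, R_n = min(1.2×0.90625×0.25×70, 2.4×0.75×0.25×70) = 19.031 kips/bolt; interior L_c = 2.625 − 0.8125 = 1.8125, R_n = 31.5 kips/bolt. φR_n = 0.75 × (1×19.031 + 2×31.5) = 61.5 kips.
Tension yield (gross): A_g = 3.6875×0.25 = 0.92188 in². φR_n = 0.90 × 50 × 0.92188 = 41.5 kips.
Tension rupture (net): A_n = (3.6875 − 1×0.875)×0.25 = 0.70313 in² (U = 1.0, A_e = A_n). φR_n = 0.75 × 70 × 0.70313 = 36.9 kips.
Block shear: shear path 1×[1.3125+2×2.625] = 1×6.5625 in, A_gv = 1.6406, A_nv = 1×(6.5625 − 2.5×0.875)×0.25 = 1.0938 in²; tension to near edge: (1.5625 − 0.5×0.875)×0.25 = 0.28125 in². R_n = min(0.6×70×1.0938, 0.6×50×1.6406) + 1.0×70×0.28125 = min(45.94, 49.218) + 19.688 = 65.628 kips. φR_n = 0.75 × 65.628 = 49.2 kips.
Governing: min(53.7, 61.5, 41.5, 36.9, 49.2) = 36.9 kips → net-section rupture.

36.9 kips (net-section rupture governs)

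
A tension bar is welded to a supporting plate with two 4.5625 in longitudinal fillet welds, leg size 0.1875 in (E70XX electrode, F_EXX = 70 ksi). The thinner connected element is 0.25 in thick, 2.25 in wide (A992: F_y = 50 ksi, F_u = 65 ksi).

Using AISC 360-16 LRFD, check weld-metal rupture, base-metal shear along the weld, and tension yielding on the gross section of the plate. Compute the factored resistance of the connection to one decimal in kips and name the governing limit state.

Weld metal: throat = 0.707×0.1875 = 0.13256 in, L = 2×4.5625 = 9.125 in. φR_n = 0.75 × 0.6 × 70 × 0.13256 × 9.125 = 38.1 kips.
Base metal shear (0.25 in plate): yield φR_n = 1.0×0.6×50×0.25×9.125 = 68.4 kips; rupture φR_n = 0.75×0.6×65×0.25×9.125 = 66.7 kips; take 66.7 kips (rupture).
Tension yield (gross): A_g = 2.25×0.25 = 0.5625 in². φR_n = 0.90 × 50 × 0.5625 = 25.3 kips.
Governing: min(38.1, 66.7, 25.3) = 25.3 kips → gross-section yield.

25.3 kips (gross-section yield governs)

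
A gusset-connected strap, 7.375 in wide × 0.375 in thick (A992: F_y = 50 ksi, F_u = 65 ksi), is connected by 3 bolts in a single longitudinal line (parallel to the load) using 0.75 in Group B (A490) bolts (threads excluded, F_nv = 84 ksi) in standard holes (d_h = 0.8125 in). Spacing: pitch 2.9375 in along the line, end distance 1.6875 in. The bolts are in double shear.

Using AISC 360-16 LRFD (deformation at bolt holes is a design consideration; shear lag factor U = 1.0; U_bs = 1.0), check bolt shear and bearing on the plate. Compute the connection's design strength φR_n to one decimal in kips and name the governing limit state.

93.9 kips (bearing governs)

Bolt shear: A_b = π(0.75)²/4 = 0.44179 in². φR_n = 0.75 × 84 × 0.44179 × 3 × 2 = 167.0 kips.
Bearing (0.375 in plate, F_u = 65 ksi): end bolts L_c = 1.6875 − 0.8125/2 = 1.28125, R_n = min(1.2×1.28125×0.375×65, 2.4×0.75×0.375×65) = 37.477 kips/bolt; interior L_c = 2.9375 − 0.8125 = 2.125, R_n = 43.875 kips/bolt. φR_n = 0.75 × (1×37.477 + 2×43.875) = 93.9 kips.
Governing: min(167.0, 93.9) = 93.9 kips → bearing.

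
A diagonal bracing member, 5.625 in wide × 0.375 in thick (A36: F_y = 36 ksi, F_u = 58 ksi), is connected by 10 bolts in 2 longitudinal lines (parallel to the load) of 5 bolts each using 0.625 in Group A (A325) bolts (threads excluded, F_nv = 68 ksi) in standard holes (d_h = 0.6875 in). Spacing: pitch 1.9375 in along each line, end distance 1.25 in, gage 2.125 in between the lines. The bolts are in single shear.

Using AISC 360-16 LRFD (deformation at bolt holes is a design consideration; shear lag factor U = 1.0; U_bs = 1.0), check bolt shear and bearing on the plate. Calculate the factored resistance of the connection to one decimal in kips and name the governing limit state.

156.5 kips (bolt shear governs)

Bolt shear: A_b = π(0.625)²/4 = 0.3068 in². φR_n = 0.75 × 68 × 0.3068 × 10 × 1 = 156.5 kips.
Bearing (0.375 in plate, F_u = 58 ksi): end bolts L_c = 1.25 − 0.6875/2 = 0.90625, R_n = min(1.2×0.90625×0.375×58, 2.4×0.625×0.375×58) = 23.653 kips/bolt; interior L_c = 1.9375 − 0.6875 = 1.25, R_n = 32.625 kips/bolt. φR_n = 0.75 × (2×23.653 + 8×32.625) = 231.2 kips.
Governing: min(156.5, 231.2) = 156.5 kips → bolt shear.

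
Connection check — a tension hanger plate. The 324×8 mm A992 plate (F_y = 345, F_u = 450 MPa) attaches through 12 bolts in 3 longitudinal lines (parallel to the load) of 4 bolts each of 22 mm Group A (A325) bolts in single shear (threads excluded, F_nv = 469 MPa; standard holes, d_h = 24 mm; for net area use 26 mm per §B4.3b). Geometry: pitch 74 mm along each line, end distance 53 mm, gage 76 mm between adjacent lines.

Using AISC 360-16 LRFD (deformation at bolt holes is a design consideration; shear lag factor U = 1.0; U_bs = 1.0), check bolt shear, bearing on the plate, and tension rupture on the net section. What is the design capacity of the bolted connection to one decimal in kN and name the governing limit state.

Bolt shear: A_b = π(22)²/4 = 380.13 mm². φR_n = 0.75 × 469 × 380.13 × 12 × 1 = 1604.5 kN.
Bearing (8 mm plate, F_u = 450 MPa): end bolts L_c = 53 − 24/2 = 41, R_n = min(1.2×41×8×450, 2.4×22×8×450) = 177.12 kN/bolt; interior L_c = 74 − 24 = 50, R_n = 190.08 kN/bolt. φR_n = 0.75 × (3×177.12 + 9×190.08) = 1681.6 kN.
Tension rupture (net): A_n = (324 − 3×26)×8 = 1968 mm² (U = 1.0, A_e = A_n). φR_n = 0.75 × 450 × 1968 = 664.2 kN.
Governing: min(1604.5, 1681.6, 664.2) = 664.2 kN → net-section rupture.

664.2 kN (net-section rupture governs)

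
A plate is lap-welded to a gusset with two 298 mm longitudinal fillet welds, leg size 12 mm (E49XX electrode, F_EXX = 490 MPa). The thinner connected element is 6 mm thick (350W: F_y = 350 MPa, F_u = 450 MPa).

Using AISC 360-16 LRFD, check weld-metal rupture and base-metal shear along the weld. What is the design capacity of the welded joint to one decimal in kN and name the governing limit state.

Weld metal: throat = 0.707×12 = 8.484 mm, L = 2×298 = 596 mm. φR_n = 0.75 × 0.6 × 490 × 8.484 × 596 = 1115.0 kN.
Base metal shear (6 mm plate): yield φR_n = 1.0×0.6×350×6×596 = 751.0 kN; rupture φR_n = 0.75×0.6×450×6×596 = 724.1 kN; take 724.1 kN (rupture).
Governing: min(1115.0, 724.1) = 724.1 kN → base-metal shear.

724.1 kN (base-metal shear governs)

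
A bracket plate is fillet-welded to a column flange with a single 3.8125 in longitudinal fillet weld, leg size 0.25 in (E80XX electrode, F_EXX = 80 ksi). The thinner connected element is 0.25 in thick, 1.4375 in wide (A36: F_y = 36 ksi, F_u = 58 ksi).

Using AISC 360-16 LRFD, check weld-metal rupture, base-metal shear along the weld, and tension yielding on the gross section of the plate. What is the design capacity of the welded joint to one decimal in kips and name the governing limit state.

Weld metal: throat = 0.707×0.25 = 0.17675 in, L = 3.8125 in. φR_n = 0.75 × 0.6 × 80 × 0.17675 × 3.8125 = 24.3 kips.
Base metal shear (0.25 in plate): yield φR_n = 1.0×0.6×36×0.25×3.8125 = 20.6 kips; rupture φR_n = 0.75×0.6×58×0.25×3.8125 = 24.9 kips; take 20.6 kips (yield).
Tension yield (gross): A_g = 1.4375×0.25 = 0.35938 in². φR_n = 0.90 × 36 × 0.35938 = 11.6 kips.
Governing: min(24.3, 20.6, 11.6) = 11.6 kips → gross-section yield.

11.6 kips (gross-section yield governs)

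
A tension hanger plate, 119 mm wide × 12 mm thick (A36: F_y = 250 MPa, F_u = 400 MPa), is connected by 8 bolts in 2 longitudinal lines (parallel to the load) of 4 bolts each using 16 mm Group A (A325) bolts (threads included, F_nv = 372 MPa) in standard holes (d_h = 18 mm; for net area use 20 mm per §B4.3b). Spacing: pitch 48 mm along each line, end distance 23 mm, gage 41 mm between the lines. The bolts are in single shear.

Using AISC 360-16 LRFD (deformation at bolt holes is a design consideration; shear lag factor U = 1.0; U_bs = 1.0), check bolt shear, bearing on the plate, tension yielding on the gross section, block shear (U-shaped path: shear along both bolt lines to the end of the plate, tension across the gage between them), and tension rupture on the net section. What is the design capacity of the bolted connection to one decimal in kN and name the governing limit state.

Bolt shear: A_b = π(16)²/4 = 201.06 mm². φR_n = 0.75 × 372 × 201.06 × 8 × 1 = 448.8 kN.
Bearing (12 mm plate, F_u = 400 MPa): end bolts L_c = 23 − 18/2 = 14, R_n = min(1.2×14×12×400, 2.4×16×12×400) = 80.64 kN/bolt; interior L_c = 48 − 18 = 30, R_n = 172.8 kN/bolt. φR_n = 0.75 × (2×80.64 + 6×172.8) = 898.6 kN.
Tension yield (gross): A_g = 119×12 = 1428 mm². φR_n = 0.90 × 250 × 1428 = 321.3 kN.
Block shear: shear path 2×[23+3×48] = 2×167 mm, A_gv = 4008, A_nv = 2×(167 − 3.5×20)×12 = 2328 mm²; tension across gage: (41 − 1×20)×12 = 252 mm². R_n = min(0.6×400×2328, 0.6×250×4008) + 1.0×400×252 = min(558.72, 601.2) + 100.8 = 659.52 kN. φR_n = 0.75 × 659.52 = 494.6 kN.
Tension rupture (net): A_n = (119 − 2×20)×12 = 948 mm² (U = 1.0, A_e = A_n). φR_n = 0.75 × 400 × 948 = 284.4 kN.
Governing: min(448.8, 898.6, 321.3, 494.6, 284.4) = 284.4 kN → net-section rupture.

284.4 kN (net-section rupture governs)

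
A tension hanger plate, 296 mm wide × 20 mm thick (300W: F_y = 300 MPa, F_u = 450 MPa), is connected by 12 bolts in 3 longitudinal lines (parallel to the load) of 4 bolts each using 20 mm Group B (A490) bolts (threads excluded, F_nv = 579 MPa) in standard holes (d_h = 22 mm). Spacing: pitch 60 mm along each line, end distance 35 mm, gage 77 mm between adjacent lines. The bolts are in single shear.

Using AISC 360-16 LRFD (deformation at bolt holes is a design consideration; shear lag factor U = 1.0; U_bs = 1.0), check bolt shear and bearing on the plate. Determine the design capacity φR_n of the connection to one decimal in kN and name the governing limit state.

1637.1 kN (bolt shear governs)

Bolt shear: A_b = π(20)²/4 = 314.16 mm². φR_n = 0.75 × 579 × 314.16 × 12 × 1 = 1637.1 kN.
Bearing (20 mm plate, F_u = 450 MPa): end bolts L_c = 35 − 22/2 = 24, R_n = min(1.2×24×20×450, 2.4×20×20×450) = 259.2 kN/bolt; interior L_c = 60 − 22 = 38, R_n = 410.4 kN/bolt. φR_n = 0.75 × (3×259.2 + 9×410.4) = 3353.4 kN.
Governing: min(1637.1, 3353.4) = 1637.1 kN → bolt shear.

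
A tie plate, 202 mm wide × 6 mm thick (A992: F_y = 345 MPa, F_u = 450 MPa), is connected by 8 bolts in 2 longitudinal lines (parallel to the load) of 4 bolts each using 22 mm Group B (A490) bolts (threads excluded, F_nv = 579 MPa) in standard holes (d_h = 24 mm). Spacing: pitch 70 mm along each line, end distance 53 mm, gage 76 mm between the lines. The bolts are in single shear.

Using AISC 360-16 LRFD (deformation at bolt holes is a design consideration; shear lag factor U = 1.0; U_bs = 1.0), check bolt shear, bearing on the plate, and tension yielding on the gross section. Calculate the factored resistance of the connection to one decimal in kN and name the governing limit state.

Bolt shear: A_b = π(22)²/4 = 380.13 mm². φR_n = 0.75 × 579 × 380.13 × 8 × 1 = 1320.6 kN.
Bearing (6 mm plate, F_u = 450 MPa): end bolts L_c = 53 − 24/2 = 41, R_n = min(1.2×41×6×450, 2.4×22×6×450) = 132.84 kN/bolt; interior L_c = 70 − 24 = 46, R_n = 142.56 kN/bolt. φR_n = 0.75 × (2×132.84 + 6×142.56) = 840.8 kN.
Tension yield (gross): A_g = 202×6 = 1212 mm². φR_n = 0.90 × 345 × 1212 = 376.3 kN.
Governing: min(1320.6, 840.8, 376.3) = 376.3 kN → gross-section yield.

376.3 kN (gross-section yield governs)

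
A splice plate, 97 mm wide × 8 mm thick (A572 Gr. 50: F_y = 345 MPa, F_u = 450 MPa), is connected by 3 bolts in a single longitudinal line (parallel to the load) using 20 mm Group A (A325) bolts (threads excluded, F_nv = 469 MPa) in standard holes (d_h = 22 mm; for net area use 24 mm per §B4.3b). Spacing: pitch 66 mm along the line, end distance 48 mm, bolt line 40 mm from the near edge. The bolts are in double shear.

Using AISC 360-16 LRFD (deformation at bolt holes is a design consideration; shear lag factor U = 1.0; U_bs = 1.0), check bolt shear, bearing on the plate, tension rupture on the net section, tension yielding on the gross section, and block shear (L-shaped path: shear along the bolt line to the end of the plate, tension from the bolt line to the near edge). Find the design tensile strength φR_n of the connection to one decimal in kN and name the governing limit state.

197.1 kN (net-section rupture governs)

Bolt shear: A_b = π(20)²/4 = 314.16 mm². φR_n = 0.75 × 469 × 314.16 × 3 × 2 = 663.0 kN.
Bearing (8 mm plate, F_u = 450 MPa): end bolts L_c = 48 − 22/2 = 37, R_n = min(1.2×37×8×450, 2.4×20×8×450) = 159.84 kN/bolt; interior L_c = 66 − 22 = 44, R_n = 172.8 kN/bolt. φR_n = 0.75 × (1×159.84 + 2×172.8) = 379.1 kN.
Tension rupture (net): A_n = (97 − 1×24)×8 = 584 mm² (U = 1.0, A_e = A_n). φR_n = 0.75 × 450 × 584 = 197.1 kN.
Tension yield (gross): A_g = 97×8 = 776 mm². φR_n = 0.90 × 345 × 776 = 240.9 kN.
Block shear: shear path 1×[48+2×66] = 1×180 mm, A_gv = 1440, A_nv = 1×(180 − 2.5×24)×8 = 960 mm²; tension to near edge: (40 − 0.5×24)×8 = 224 mm². R_n = min(0.6×450×960, 0.6×345×1440) + 1.0×450×224 = min(259.2, 298.08) + 100.8 = 360 kN. φR_n = 0.75 × 360 = 270.0 kN.
Governing: min(663.0, 379.1, 197.1, 240.9, 270.0) = 197.1 kN → net-section rupture.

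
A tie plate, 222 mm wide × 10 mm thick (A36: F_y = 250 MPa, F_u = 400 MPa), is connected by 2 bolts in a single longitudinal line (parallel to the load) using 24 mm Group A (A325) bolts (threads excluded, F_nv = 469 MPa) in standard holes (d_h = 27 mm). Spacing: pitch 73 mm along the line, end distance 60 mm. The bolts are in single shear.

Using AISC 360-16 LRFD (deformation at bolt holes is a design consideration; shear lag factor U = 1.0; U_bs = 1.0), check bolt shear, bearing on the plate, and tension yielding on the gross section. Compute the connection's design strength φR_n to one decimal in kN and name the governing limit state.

318.3 kN (bolt shear governs)

Bolt shear: A_b = π(24)²/4 = 452.39 mm². φR_n = 0.75 × 469 × 452.39 × 2 × 1 = 318.3 kN.
Bearing (10 mm plate, F_u = 400 MPa): end bolts L_c = 60 − 27/2 = 46.5, R_n = min(1.2×46.5×10×400, 2.4×24×10×400) = 223.2 kN/bolt; interior L_c = 73 − 27 = 46, R_n = 220.8 kN/bolt. φR_n = 0.75 × (1×223.2 + 1×220.8) = 333.0 kN.
Tension yield (gross): A_g = 222×10 = 2220 mm². φR_n = 0.90 × 250 × 2220 = 499.5 kN.
Governing: min(318.3, 333.0, 499.5) = 318.3 kN → bolt shear.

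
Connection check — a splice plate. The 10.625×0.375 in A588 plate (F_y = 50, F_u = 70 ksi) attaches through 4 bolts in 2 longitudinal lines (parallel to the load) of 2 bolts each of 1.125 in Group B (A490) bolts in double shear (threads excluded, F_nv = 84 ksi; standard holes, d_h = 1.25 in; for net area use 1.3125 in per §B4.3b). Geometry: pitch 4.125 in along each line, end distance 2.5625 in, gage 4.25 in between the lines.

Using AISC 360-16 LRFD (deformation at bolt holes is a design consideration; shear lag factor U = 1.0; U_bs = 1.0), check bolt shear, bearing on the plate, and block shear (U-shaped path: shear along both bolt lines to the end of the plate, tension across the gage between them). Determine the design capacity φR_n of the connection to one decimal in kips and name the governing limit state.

169.3 kips (block shear governs)

Bolt shear: A_b = π(1.125)²/4 = 0.99402 in². φR_n = 0.75 × 84 × 0.99402 × 4 × 2 = 501.0 kips.
Bearing (0.375 in plate, F_u = 70 ksi): end bolts L_c = 2.5625 − 1.25/2 = 1.9375, R_n = min(1.2×1.9375×0.375×70, 2.4×1.125×0.375×70) = 61.031 kips/bolt; interior L_c = 4.125 − 1.25 = 2.875, R_n = 70.875 kips/bolt. φR_n = 0.75 × (2×61.031 + 2×70.875) = 197.9 kips.
Block shear: shear path 2×[2.5625+1×4.125] = 2×6.6875 in, A_gv = 5.0156, A_nv = 2×(6.6875 − 1.5×1.3125)×0.375 = 3.5391 in²; tension across gage: (4.25 − 1×1.3125)×0.375 = 1.1016 in². R_n = min(0.6×70×3.5391, 0.6×50×5.0156) + 1.0×70×1.1016 = min(148.64, 150.47) + 77.112 = 225.75 kips. φR_n = 0.75 × 225.75 = 169.3 kips.
Governing: min(501.0, 197.9, 169.3) = 169.3 kips → block shear.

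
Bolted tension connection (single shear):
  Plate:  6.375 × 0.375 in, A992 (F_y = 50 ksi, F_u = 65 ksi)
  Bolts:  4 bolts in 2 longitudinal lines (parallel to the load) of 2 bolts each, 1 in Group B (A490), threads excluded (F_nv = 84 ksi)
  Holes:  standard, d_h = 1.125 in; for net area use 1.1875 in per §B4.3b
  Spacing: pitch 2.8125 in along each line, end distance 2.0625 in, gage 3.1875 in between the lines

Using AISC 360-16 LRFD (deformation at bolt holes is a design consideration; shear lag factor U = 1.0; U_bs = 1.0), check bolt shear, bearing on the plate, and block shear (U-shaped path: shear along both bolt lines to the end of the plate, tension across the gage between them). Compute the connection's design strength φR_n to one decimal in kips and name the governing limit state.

Bolt shear: A_b = π(1)²/4 = 0.7854 in². φR_n = 0.75 × 84 × 0.7854 × 4 × 1 = 197.9 kips.
Bearing (0.375 in plate, F_u = 65 ksi): end bolts L_c = 2.0625 − 1.125/2 = 1.5, R_n = min(1.2×1.5×0.375×65, 2.4×1×0.375×65) = 43.875 kips/bolt; interior L_c = 2.8125 − 1.125 = 1.6875, R_n = 49.359 kips/bolt. φR_n = 0.75 × (2×43.875 + 2×49.359) = 139.9 kips.
Block shear: shear path 2×[2.0625+1×2.8125] = 2×4.875 in, A_gv = 3.6563, A_nv = 2×(4.875 − 1.5×1.1875)×0.375 = 2.3203 in²; tension across gage: (3.1875 − 1×1.1875)×0.375 = 0.75 in². R_n = min(0.6×65×2.3203, 0.6×50×3.6563) + 1.0×65×0.75 = min(90.492, 109.69) + 48.75 = 139.24 kips. φR_n = 0.75 × 139.24 = 104.4 kips.
Governing: min(197.9, 139.9, 104.4) = 104.4 kips → block shear.

104.4 kips (block shear governs)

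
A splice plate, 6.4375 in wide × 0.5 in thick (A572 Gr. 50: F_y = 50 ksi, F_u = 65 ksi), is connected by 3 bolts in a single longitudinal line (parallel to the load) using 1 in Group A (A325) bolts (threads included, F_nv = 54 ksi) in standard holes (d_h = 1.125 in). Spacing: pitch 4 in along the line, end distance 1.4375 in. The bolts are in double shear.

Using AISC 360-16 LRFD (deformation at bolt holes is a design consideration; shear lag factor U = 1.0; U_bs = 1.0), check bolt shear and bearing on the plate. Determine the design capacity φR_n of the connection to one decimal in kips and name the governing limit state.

142.6 kips (bearing governs)

Bolt shear: A_b = π(1)²/4 = 0.7854 in². φR_n = 0.75 × 54 × 0.7854 × 3 × 2 = 190.9 kips.
Bearing (0.5 in plate, F_u = 65 ksi): end bolts L_c = 1.4375 − 1.125/2 = 0.875, R_n = min(1.2×0.875×0.5×65, 2.4×1×0.5×65) = 34.125 kips/bolt; interior L_c = 4 − 1.125 = 2.875, R_n = 78 kips/bolt. φR_n = 0.75 × (1×34.125 + 2×78) = 142.6 kips.
Governing: min(190.9, 142.6) = 142.6 kips → bearing.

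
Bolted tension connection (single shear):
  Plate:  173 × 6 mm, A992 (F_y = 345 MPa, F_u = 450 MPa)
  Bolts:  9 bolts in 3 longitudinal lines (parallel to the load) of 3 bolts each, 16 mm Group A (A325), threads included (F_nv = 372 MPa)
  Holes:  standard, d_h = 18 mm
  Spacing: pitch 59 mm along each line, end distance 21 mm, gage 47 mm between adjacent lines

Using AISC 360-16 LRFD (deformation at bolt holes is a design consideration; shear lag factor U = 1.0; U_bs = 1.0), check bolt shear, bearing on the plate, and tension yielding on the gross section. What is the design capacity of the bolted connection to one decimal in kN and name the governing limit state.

Bolt shear: A_b = π(16)²/4 = 201.06 mm². φR_n = 0.75 × 372 × 201.06 × 9 × 1 = 504.9 kN.
Bearing (6 mm plate, F_u = 450 MPa): end bolts L_c = 21 − 18/2 = 12, R_n = min(1.2×12×6×450, 2.4×16×6×450) = 38.88 kN/bolt; interior L_c = 59 − 18 = 41, R_n = 103.68 kN/bolt. φR_n = 0.75 × (3×38.88 + 6×103.68) = 554.0 kN.
Tension yield (gross): A_g = 173×6 = 1038 mm². φR_n = 0.90 × 345 × 1038 = 322.3 kN.
Governing: min(504.9, 554.0, 322.3) = 322.3 kN → gross-section yield.

322.3 kN (gross-section yield governs)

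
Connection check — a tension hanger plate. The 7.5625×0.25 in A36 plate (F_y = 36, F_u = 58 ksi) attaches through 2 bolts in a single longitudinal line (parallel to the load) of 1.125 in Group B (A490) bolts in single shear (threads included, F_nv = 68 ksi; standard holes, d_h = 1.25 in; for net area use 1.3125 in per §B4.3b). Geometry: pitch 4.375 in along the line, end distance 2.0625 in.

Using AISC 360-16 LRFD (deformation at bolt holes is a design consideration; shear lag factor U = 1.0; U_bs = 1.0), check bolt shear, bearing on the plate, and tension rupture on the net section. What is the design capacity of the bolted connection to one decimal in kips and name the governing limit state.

Bolt shear: A_b = π(1.125)²/4 = 0.99402 in². φR_n = 0.75 × 68 × 0.99402 × 2 × 1 = 101.4 kips.
Bearing (0.25 in plate, F_u = 58 ksi): end bolts L_c = 2.0625 − 1.25/2 = 1.4375, R_n = min(1.2×1.4375×0.25×58, 2.4×1.125×0.25×58) = 25.013 kips/bolt; interior L_c = 4.375 − 1.25 = 3.125, R_n = 39.15 kips/bolt. φR_n = 0.75 × (1×25.013 + 1×39.15) = 48.1 kips.
Tension rupture (net): A_n = (7.5625 − 1×1.3125)×0.25 = 1.5625 in² (U = 1.0, A_e = A_n). φR_n = 0.75 × 58 × 1.5625 = 68.0 kips.
Governing: min(101.4, 48.1, 68.0) = 48.1 kips → bearing.

48.1 kips (bearing governs)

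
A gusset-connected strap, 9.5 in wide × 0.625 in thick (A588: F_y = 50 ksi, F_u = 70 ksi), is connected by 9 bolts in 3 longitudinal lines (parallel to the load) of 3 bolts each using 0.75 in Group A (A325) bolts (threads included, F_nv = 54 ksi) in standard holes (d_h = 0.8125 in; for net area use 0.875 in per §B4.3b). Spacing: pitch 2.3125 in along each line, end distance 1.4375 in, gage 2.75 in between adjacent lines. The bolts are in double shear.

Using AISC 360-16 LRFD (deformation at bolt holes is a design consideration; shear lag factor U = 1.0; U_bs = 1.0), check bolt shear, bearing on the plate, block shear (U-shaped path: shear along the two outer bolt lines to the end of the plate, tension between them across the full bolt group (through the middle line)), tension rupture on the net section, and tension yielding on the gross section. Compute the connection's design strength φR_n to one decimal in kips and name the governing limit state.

225.6 kips (net-section rupture governs)

Bolt shear: A_b = π(0.75)²/4 = 0.44179 in². φR_n = 0.75 × 54 × 0.44179 × 9 × 2 = 322.1 kips.
Bearing (0.625 in plate, F_u = 70 ksi): end bolts L_c = 1.4375 − 0.8125/2 = 1.03125, R_n = min(1.2×1.03125×0.625×70, 2.4×0.75×0.625×70) = 54.141 kips/bolt; interior L_c = 2.3125 − 0.8125 = 1.5, R_n = 78.75 kips/bolt. φR_n = 0.75 × (3×54.141 + 6×78.75) = 476.2 kips.
Block shear: shear path 2×[1.4375+2×2.3125] = 2×6.0625 in, A_gv = 7.5781, A_nv = 2×(6.0625 − 2.5×0.875)×0.625 = 4.8438 in²; tension across gage: (5.5 − 2×0.875)×0.625 = 2.3438 in². R_n = min(0.6×70×4.8438, 0.6×50×7.5781) + 1.0×70×2.3438 = min(203.44, 227.34) + 164.07 = 367.51 kips. φR_n = 0.75 × 367.51 = 275.6 kips.
Tension rupture (net): A_n = (9.5 − 3×0.875)×0.625 = 4.2969 in² (U = 1.0, A_e = A_n). φR_n = 0.75 × 70 × 4.2969 = 225.6 kips.
Tension yield (gross): A_g = 9.5×0.625 = 5.9375 in². φR_n = 0.90 × 50 × 5.9375 = 267.2 kips.
Governing: min(322.1, 476.2, 275.6, 225.6, 267.2) = 225.6 kips → net-section rupture.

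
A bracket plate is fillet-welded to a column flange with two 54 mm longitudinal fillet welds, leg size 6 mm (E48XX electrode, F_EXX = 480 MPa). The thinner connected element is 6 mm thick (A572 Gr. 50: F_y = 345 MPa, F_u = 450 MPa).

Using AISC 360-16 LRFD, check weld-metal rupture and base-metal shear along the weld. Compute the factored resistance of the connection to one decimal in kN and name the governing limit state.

99.0 kN (weld metal governs)

Weld metal: throat = 0.707×6 = 4.242 mm, L = 2×54 = 108 mm. φR_n = 0.75 × 0.6 × 480 × 4.242 × 108 = 99.0 kN.
Base metal shear (6 mm plate): yield φR_n = 1.0×0.6×345×6×108 = 134.1 kN; rupture φR_n = 0.75×0.6×450×6×108 = 131.2 kN; take 131.2 kN (rupture).
Governing: min(99.0, 131.2) = 99.0 kN → weld metal.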